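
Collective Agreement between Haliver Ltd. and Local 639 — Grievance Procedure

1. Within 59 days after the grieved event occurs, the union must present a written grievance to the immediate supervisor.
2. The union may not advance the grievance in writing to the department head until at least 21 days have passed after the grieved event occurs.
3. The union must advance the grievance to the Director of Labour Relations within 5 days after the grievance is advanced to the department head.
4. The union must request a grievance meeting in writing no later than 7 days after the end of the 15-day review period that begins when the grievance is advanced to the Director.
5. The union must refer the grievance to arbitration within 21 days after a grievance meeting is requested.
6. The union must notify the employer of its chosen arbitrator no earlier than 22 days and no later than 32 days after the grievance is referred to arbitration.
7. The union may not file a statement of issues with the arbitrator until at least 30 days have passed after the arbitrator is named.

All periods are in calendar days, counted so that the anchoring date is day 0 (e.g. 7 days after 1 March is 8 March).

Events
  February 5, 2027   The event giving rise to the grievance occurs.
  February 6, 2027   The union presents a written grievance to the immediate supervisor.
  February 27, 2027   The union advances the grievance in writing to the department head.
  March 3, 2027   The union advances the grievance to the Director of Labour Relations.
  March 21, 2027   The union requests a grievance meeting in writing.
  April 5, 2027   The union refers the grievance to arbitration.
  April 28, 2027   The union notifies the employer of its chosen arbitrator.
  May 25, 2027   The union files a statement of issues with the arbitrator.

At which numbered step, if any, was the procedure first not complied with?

Step 1 — counting 59 days from February 5, 2027 (when the grieved event occurs) gives a deadline of April 5, 2027; completed February 6, 2027, before the deadline.
Step 2 — must wait 21 days from February 5, 2027 (when the grieved event occurs), so not before February 26, 2027; done February 27, 2027, after the minimum wait.
Step 3 — counting 5 days from February 27, 2027 (when the grievance is advanced to the department head) gives a deadline of March 4, 2027; done March 3, 2027 — timely.
Step 4 — counting 7 days from March 18, 2027 (end of the 15-day review period, which began when the grievance is advanced to the Director on March 3, 2027) gives a deadline of March 25, 2027; March 21, 2027 is within that limit.
Step 5 — counting 21 days from March 21, 2027 (when a grievance meeting is requested) gives a deadline of April 11, 2027; completed April 5, 2027, before the deadline.
Step 6 — 22 and 32 days from April 5, 2027 (when the grievance is referred to arbitration) are April 27, 2027 and May 7, 2027 respectively; done April 28, 2027, which is between those dates.
Step 7 — must wait 30 days from April 28, 2027 (when the arbitrator is named), so not before May 28, 2027; done May 25, 2027 — 3 days too early.

Step 7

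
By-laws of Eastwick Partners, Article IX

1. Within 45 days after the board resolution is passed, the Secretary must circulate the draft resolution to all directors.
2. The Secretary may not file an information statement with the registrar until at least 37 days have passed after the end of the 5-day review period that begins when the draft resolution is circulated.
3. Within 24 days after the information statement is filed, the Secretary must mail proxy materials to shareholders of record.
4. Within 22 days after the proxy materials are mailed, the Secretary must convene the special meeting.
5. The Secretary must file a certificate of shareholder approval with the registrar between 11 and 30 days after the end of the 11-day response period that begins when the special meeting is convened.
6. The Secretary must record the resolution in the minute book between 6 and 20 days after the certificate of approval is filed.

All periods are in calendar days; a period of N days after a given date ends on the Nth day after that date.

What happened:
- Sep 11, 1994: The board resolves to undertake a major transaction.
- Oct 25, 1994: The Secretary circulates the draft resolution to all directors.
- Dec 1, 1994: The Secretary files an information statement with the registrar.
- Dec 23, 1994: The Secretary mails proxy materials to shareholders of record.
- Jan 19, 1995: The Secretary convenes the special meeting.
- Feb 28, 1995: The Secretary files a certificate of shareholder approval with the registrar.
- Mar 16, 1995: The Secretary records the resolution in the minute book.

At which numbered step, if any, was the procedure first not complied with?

Step 2

(1) due by Sep 11, 1994 + 45 days = Oct 26, 1994; completed Oct 25, 1994, before the deadline.
(2) permitted from Oct 30, 1994 + 37 days = Dec 6, 1994 onward; Dec 1, 1994 is 5 days before the earliest permitted date.
The analysis stops there.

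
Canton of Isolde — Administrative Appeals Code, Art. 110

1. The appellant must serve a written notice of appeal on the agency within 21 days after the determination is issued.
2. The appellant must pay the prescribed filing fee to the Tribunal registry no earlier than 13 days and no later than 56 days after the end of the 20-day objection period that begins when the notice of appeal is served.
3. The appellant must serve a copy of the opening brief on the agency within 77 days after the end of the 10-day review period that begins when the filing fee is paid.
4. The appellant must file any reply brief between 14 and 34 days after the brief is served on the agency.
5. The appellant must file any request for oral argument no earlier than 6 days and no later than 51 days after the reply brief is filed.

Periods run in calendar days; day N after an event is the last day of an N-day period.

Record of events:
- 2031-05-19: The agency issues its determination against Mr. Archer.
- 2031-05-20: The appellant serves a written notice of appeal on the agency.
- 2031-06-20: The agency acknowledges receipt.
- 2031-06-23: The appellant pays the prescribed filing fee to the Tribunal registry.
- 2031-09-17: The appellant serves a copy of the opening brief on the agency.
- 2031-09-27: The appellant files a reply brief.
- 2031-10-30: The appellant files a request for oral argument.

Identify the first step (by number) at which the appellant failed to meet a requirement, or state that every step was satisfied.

Step 1: 21 days after 2031-05-19 (when the determination is issued) is 2031-06-09; completed 2031-05-20, before the deadline.
Step 2: the window is 13–56 days after 2031-06-09 (end of the 20-day objection period, which began when the notice of appeal is served on 2031-05-20), so 2031-06-22 through 2031-08-04; done 2031-06-23, which is between those dates.
Step 3: 77 days after 2031-07-03 (end of the 10-day review period, which began when the filing fee is paid on 2031-06-23) is 2031-09-18; 2031-09-17 is within that limit.
Step 4: the window is 14–34 days after 2031-09-17 (when the brief is served on the agency), so 2031-10-01 through 2031-10-21; 2031-09-27 is 4 days too early.
The procedure was therefore not followed at step 4.

Step 4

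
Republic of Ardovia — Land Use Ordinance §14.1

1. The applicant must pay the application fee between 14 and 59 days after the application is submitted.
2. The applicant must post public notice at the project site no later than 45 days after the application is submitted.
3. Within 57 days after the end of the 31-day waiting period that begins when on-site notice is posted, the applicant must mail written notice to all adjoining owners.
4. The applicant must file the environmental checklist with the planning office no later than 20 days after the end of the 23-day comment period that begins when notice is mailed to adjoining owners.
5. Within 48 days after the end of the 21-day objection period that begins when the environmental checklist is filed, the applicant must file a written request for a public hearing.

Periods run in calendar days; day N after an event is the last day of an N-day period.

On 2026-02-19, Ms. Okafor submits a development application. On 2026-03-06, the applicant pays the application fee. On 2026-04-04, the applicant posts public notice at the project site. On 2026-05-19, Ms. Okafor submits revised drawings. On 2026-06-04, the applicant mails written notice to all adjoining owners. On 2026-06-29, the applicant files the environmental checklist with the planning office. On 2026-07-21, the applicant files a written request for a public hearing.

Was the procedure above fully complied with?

Step 1: the window is 14–59 days after 2026-02-19 (when the application is submitted), so 2026-03-05 through 2026-04-19; done 2026-03-06 — within the window.
Step 2: 45 days after 2026-02-19 (when the application is submitted) is 2026-04-05; 2026-04-04 is within that limit.
Step 3: 57 days after 2026-05-05 (end of the 31-day waiting period, which began when on-site notice is posted on 2026-04-04) is 2026-07-01; done 2026-06-04 — timely.
Step 4: 20 days after 2026-06-27 (end of the 23-day comment period, which began when notice is mailed to adjoining owners on 2026-06-04) is 2026-07-17; 2026-06-29 is within that limit.
Step 5: 48 days after 2026-07-20 (end of the 21-day objection period, which began when the environmental checklist is filed on 2026-06-29) is 2026-09-06; done 2026-07-21 — timely.

Yes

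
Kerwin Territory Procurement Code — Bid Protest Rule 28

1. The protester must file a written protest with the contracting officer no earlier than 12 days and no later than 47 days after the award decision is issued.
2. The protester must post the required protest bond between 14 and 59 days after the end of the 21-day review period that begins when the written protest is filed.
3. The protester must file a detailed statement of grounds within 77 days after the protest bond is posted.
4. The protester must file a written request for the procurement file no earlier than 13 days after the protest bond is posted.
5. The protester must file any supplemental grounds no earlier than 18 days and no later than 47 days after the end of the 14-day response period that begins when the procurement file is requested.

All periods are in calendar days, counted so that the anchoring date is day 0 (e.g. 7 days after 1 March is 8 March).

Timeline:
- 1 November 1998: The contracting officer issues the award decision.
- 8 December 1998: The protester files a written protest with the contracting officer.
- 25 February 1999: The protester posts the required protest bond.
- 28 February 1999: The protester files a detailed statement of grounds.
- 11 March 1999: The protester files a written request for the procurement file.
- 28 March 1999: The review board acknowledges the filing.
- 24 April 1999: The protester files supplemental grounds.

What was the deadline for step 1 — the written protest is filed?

18 December 1998

Step 1 runs from 1 November 1998, when the award decision is issued. The window is 12–47 days after 1 November 1998; it closes on 18 December 1998.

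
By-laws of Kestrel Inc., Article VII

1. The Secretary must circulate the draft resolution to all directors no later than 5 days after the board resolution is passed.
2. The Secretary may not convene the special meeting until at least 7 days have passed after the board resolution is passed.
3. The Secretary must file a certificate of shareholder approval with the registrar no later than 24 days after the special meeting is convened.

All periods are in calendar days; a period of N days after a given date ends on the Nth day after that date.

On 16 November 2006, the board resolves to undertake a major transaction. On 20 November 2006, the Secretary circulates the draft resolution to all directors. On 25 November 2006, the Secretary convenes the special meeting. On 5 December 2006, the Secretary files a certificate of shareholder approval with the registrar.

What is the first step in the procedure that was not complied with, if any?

Step 1 — counting 5 days from 16 November 2006 (when the board resolution is passed) gives a deadline of 21 November 2006; done 20 November 2006 — timely.
Step 2 — must wait 7 days from 16 November 2006 (when the board resolution is passed), so not before 23 November 2006; done 25 November 2006 — permitted.
Step 3 — counting 24 days from 25 November 2006 (when the special meeting is convened) gives a deadline of 19 December 2006; 5 December 2006 is within that limit.

None — every step was satisfied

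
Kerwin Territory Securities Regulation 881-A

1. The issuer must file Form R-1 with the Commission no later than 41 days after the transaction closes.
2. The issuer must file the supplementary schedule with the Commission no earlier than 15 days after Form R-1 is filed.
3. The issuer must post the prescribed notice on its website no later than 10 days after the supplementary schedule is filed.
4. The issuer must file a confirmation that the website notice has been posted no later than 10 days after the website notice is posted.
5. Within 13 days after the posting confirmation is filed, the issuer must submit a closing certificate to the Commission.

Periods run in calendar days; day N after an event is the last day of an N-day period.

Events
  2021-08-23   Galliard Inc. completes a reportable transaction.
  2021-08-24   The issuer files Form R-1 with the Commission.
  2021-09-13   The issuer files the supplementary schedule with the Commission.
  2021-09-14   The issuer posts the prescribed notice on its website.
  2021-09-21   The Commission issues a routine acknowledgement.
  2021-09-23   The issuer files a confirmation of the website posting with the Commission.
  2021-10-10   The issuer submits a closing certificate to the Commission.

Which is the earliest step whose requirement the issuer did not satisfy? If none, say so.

(1) due by 2021-08-23 + 41 days = 2021-10-03; done 2021-08-24 — timely.
(2) permitted from 2021-08-24 + 15 days = 2021-09-08 onward; done 2021-09-13 — permitted.
(3) due by 2021-09-13 + 10 days = 2021-09-23; completed 2021-09-14, before the deadline.
(4) due by 2021-09-14 + 10 days = 2021-09-24; 2021-09-23 is within that limit.
(5) due by 2021-09-23 + 13 days = 2021-10-06; not done until 2021-10-10, 4 days after the deadline.

Step 5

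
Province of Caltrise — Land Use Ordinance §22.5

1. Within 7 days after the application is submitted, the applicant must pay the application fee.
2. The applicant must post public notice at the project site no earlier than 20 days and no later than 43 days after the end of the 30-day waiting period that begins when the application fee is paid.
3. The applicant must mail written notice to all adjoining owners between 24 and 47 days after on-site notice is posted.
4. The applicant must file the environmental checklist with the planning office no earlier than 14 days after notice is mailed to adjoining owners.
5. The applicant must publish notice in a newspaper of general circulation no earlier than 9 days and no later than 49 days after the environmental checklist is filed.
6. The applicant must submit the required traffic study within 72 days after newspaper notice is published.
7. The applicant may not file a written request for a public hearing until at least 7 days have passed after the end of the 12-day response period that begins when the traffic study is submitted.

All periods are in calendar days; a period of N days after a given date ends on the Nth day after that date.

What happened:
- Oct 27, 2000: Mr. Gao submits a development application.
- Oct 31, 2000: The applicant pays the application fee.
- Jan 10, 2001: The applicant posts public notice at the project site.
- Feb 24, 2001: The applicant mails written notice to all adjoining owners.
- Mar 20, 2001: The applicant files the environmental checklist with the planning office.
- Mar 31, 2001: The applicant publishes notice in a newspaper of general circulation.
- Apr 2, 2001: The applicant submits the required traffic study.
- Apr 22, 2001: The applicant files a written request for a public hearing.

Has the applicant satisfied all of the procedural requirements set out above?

Step 1: 7 days after Oct 27, 2000 (when the application is submitted) is Nov 3, 2000; Oct 31, 2000 is within that limit.
Step 2: the window is 20–43 days after Nov 30, 2000 (end of the 30-day waiting period, which began when the application fee is paid on Oct 31, 2000), so Dec 20, 2000 through Jan 12, 2001; done Jan 10, 2001, which is between those dates.
Step 3: the window is 24–47 days after Jan 10, 2001 (when on-site notice is posted), so Feb 3, 2001 through Feb 26, 2001; Feb 24, 2001 falls inside that range.
Step 4: the earliest permitted date is 14 days after Feb 24, 2001 (when notice is mailed to adjoining owners), i.e. Mar 10, 2001; done Mar 20, 2001, after the minimum wait.
Step 5: the window is 9–49 days after Mar 20, 2001 (when the environmental checklist is filed), so Mar 29, 2001 through May 8, 2001; done Mar 31, 2001 — within the window.
Step 6: 72 days after Mar 31, 2001 (when newspaper notice is published) is Jun 11, 2001; done Apr 2, 2001 — timely.
Step 7: the earliest permitted date is 7 days after Apr 14, 2001 (end of the 12-day response period, which began when the traffic study is submitted on Apr 2, 2001), i.e. Apr 21, 2001; Apr 22, 2001 is on or after that date.

Yes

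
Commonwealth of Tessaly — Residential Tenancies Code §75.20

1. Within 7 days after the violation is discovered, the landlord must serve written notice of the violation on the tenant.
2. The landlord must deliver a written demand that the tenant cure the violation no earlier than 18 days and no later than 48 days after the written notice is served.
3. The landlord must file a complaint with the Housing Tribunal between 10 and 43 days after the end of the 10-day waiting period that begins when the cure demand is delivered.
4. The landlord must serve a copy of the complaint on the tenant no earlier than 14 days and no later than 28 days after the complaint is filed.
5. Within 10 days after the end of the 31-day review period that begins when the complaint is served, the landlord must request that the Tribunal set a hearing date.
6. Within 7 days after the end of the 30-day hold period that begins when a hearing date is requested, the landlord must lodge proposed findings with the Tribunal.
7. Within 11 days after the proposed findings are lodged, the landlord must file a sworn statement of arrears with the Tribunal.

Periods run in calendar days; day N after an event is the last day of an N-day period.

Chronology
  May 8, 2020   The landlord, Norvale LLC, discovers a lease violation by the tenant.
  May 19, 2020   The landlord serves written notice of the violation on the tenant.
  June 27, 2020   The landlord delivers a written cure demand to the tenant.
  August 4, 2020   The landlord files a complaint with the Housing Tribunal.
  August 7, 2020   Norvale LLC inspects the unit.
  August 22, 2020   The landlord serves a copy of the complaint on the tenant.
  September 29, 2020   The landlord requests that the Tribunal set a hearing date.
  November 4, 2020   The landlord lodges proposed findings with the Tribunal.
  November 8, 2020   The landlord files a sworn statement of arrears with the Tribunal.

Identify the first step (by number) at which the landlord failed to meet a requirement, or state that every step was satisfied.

Step 1

Step 1 — counting 7 days from May 8, 2020 (when the violation is discovered) gives a deadline of May 15, 2020; not done until May 19, 2020, 4 days after the deadline.
The procedure was therefore not followed at step 1.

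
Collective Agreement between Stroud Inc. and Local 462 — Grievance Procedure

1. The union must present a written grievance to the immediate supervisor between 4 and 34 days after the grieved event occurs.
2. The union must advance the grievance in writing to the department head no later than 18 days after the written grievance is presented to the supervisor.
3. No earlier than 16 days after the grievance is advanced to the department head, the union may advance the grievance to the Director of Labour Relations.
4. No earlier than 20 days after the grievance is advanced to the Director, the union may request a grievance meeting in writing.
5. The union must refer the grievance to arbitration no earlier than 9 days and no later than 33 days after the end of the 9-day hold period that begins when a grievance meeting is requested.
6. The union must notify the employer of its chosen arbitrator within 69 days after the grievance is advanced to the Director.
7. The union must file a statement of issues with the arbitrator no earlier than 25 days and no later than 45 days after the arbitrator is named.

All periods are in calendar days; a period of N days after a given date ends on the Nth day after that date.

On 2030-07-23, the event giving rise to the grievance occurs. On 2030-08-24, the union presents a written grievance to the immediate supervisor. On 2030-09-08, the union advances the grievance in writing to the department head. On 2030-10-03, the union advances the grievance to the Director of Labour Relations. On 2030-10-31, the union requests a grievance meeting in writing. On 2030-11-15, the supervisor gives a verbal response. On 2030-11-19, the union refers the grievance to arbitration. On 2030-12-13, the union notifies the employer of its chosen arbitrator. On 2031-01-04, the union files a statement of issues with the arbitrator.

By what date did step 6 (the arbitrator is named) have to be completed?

2030-12-11

Step 6 runs from 2030-10-03, when the grievance is advanced to the Director. 69 days after 2030-10-03 is 2030-12-11.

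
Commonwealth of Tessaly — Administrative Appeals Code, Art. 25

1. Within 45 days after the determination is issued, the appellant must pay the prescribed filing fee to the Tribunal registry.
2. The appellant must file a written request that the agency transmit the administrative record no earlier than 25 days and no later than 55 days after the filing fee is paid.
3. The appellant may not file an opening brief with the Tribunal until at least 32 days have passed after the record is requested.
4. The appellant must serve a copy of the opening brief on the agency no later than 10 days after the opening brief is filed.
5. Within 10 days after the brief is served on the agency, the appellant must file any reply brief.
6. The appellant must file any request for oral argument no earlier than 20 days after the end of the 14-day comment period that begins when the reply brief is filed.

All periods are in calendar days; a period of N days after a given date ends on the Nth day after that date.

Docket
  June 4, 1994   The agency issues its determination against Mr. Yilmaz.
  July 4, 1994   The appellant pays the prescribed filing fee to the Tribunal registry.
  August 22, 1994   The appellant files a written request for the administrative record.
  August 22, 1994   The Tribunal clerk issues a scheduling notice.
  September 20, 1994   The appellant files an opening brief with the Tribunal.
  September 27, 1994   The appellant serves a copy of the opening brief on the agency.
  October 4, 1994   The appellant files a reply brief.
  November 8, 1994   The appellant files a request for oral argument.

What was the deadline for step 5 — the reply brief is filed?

Step 5 runs from September 27, 1994, when the brief is served on the agency. 10 days after September 27, 1994 is October 7, 1994.

October 7, 1994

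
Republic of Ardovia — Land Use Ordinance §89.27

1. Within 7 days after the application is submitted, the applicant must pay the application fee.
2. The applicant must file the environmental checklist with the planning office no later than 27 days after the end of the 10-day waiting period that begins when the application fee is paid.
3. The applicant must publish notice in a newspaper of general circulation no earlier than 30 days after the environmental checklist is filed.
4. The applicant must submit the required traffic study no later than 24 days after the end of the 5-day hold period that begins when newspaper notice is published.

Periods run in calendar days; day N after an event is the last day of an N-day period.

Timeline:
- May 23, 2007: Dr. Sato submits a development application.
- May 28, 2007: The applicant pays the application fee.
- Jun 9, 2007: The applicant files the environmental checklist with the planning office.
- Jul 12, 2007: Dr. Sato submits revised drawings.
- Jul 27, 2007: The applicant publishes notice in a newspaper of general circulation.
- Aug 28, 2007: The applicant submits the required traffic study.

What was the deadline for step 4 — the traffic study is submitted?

Aug 25, 2007

Newspaper notice is published on Jul 27, 2007; the 5-day hold period therefore ends Aug 1, 2007, and step 4 runs from that date. 24 days after Aug 1, 2007 is Aug 25, 2007.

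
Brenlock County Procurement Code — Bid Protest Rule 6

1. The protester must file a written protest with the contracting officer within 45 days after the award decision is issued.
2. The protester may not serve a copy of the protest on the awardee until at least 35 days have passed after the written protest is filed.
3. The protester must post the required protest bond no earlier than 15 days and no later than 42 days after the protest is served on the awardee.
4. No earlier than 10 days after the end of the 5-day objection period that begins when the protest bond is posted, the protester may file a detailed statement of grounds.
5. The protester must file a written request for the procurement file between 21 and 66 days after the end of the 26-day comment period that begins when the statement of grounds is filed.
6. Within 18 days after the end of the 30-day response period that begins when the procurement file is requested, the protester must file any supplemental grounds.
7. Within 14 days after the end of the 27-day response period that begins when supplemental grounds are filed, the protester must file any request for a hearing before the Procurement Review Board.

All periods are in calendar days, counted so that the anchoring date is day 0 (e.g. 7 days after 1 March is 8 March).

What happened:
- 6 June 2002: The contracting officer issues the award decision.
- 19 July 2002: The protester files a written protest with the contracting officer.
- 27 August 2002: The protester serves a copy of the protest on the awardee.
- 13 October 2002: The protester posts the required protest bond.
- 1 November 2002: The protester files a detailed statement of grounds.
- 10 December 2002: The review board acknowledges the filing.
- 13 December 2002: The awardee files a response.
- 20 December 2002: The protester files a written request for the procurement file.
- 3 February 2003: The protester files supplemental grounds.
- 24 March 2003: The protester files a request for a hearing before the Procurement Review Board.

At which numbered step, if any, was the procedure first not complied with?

Step 1: 45 days after 6 June 2002 (when the award decision is issued) is 21 July 2002; completed 19 July 2002, before the deadline.
Step 2: the earliest permitted date is 35 days after 19 July 2002 (when the written protest is filed), i.e. 23 August 2002; done 27 August 2002, after the minimum wait.
Step 3: the window is 15–42 days after 27 August 2002 (when the protest is served on the awardee), so 11 September 2002 through 8 October 2002; 13 October 2002 is 5 days past the end of the window.
That is the first point of non-compliance.

Step 3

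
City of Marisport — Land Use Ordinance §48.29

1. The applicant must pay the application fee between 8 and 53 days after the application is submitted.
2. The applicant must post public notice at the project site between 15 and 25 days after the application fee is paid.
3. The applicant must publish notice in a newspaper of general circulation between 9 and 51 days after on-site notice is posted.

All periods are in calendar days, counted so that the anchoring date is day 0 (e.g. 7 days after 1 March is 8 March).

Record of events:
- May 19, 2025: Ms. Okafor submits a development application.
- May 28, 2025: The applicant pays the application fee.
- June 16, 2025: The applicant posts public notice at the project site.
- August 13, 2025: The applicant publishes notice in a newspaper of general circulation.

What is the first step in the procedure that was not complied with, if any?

Step 3

(1) the permitted window runs from May 19, 2025 + 8 = May 27, 2025 to May 19, 2025 + 53 = July 11, 2025; May 28, 2025 falls inside that range.
(2) the permitted window runs from May 28, 2025 + 15 = June 12, 2025 to May 28, 2025 + 25 = June 22, 2025; done June 16, 2025, which is between those dates.
(3) the permitted window runs from June 16, 2025 + 9 = June 25, 2025 to June 16, 2025 + 51 = August 6, 2025; August 13, 2025 is 7 days past the end of the window.
No need to go further; step 3 was not satisfied.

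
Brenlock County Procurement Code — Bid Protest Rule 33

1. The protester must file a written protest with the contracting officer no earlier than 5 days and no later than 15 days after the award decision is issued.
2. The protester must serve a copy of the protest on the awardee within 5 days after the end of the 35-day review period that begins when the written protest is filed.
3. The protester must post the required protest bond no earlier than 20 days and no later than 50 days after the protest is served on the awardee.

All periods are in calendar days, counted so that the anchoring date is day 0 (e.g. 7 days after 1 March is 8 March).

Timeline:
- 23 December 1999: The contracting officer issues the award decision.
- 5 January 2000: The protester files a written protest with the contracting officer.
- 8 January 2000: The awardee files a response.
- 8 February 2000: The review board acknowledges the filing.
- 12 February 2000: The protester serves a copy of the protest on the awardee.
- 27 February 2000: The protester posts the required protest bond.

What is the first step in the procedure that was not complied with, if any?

Step 3

(1) the permitted window runs from 23 December 1999 + 5 = 28 December 1999 to 23 December 1999 + 15 = 7 January 2000; 5 January 2000 falls inside that range.
(2) due by 9 February 2000 + 5 days = 14 February 2000; 12 February 2000 is within that limit.
(3) the permitted window runs from 12 February 2000 + 20 = 3 March 2000 to 12 February 2000 + 50 = 2 April 2000; done 27 February 2000 — 5 days before the window opened.
No need to go further; step 3 was not satisfied.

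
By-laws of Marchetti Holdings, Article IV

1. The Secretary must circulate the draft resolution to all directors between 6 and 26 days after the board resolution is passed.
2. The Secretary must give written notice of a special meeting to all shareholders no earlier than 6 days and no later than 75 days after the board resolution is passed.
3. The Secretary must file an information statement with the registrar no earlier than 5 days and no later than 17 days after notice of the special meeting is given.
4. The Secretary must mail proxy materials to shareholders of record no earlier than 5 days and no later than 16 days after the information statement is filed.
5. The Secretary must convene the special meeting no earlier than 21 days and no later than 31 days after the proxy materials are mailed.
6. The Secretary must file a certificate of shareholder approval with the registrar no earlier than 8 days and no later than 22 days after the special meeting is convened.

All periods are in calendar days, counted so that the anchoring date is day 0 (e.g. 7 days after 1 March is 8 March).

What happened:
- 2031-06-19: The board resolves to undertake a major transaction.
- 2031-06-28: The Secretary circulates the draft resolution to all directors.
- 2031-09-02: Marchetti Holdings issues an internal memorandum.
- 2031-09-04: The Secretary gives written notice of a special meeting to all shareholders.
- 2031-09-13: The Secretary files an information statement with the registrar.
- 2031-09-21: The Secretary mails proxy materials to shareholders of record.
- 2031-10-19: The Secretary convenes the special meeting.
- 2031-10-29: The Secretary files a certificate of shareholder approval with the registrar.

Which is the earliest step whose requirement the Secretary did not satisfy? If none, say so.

Step 2

Step 1: the window is 6–26 days after 2031-06-19 (when the board resolution is passed), so 2031-06-25 through 2031-07-15; done 2031-06-28, which is between those dates.
Step 2: the window is 6–75 days after 2031-06-19 (when the board resolution is passed), so 2031-06-25 through 2031-09-02; 2031-09-04 is 2 days past the end of the window.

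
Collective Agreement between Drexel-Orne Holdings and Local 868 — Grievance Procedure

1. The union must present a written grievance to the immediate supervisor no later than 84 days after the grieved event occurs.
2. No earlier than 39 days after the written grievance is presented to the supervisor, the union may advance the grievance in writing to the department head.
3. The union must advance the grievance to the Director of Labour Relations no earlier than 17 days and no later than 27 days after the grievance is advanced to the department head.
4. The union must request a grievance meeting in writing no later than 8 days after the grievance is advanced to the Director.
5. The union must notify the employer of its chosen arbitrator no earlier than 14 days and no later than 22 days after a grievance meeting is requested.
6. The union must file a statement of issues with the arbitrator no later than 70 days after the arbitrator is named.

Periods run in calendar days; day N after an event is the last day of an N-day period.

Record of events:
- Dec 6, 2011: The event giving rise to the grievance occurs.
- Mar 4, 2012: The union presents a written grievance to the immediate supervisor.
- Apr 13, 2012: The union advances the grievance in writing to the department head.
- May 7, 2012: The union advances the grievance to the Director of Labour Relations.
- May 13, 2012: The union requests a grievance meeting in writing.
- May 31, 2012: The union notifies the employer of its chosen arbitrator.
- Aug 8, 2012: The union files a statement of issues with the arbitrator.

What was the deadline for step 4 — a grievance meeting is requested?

Step 4 runs from May 7, 2012, when the grievance is advanced to the Director. 8 days after May 7, 2012 is May 15, 2012.

May 15, 2012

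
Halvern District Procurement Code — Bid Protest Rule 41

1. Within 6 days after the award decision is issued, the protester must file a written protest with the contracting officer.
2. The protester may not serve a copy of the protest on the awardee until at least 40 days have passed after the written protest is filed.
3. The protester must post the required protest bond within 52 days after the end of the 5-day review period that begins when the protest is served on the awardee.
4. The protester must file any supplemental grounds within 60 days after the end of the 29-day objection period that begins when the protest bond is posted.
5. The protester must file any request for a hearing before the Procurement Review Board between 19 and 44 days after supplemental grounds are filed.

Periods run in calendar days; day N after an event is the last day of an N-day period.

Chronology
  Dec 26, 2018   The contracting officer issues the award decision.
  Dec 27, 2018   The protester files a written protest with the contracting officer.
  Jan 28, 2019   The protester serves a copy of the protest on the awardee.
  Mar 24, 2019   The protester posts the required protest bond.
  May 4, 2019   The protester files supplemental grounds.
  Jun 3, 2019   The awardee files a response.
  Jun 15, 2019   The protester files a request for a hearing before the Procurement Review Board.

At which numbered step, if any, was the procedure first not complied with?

Step 2

Step 1: 6 days after Dec 26, 2018 (when the award decision is issued) is Jan 1, 2019; completed Dec 27, 2018, before the deadline.
Step 2: the earliest permitted date is 40 days after Dec 27, 2018 (when the written protest is filed), i.e. Feb 5, 2019; done Jan 28, 2019 — 8 days too early.
No need to go further; step 2 was not satisfied.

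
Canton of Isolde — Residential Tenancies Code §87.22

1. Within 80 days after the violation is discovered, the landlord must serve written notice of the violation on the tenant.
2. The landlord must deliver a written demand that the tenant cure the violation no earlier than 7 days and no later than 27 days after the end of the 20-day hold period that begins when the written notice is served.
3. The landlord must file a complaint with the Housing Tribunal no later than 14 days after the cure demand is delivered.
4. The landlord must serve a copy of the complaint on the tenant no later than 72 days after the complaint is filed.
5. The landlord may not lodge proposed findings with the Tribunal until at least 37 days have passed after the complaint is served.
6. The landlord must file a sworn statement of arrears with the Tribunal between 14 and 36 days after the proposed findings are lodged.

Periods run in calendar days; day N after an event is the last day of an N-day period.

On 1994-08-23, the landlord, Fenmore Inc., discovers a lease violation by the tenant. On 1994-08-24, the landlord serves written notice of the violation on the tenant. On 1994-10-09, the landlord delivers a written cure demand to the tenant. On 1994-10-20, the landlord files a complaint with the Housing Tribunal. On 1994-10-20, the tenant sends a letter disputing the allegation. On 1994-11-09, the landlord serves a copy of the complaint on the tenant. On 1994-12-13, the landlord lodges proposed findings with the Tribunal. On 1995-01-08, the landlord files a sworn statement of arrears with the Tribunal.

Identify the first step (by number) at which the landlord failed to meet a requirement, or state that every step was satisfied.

Step 1 — counting 80 days from 1994-08-23 (when the violation is discovered) gives a deadline of 1994-11-11; 1994-08-24 is within that limit.
Step 2 — 7 and 27 days from 1994-09-13 (end of the 20-day hold period, which began when the written notice is served on 1994-08-24) are 1994-09-20 and 1994-10-10 respectively; done 1994-10-09 — within the window.
Step 3 — counting 14 days from 1994-10-09 (when the cure demand is delivered) gives a deadline of 1994-10-23; 1994-10-20 is within that limit.
Step 4 — counting 72 days from 1994-10-20 (when the complaint is filed) gives a deadline of 1994-12-31; 1994-11-09 is within that limit.
Step 5 — must wait 37 days from 1994-11-09 (when the complaint is served), so not before 1994-12-16; acted on 1994-12-13, 3 days prematurely.
The analysis stops there.

Step 5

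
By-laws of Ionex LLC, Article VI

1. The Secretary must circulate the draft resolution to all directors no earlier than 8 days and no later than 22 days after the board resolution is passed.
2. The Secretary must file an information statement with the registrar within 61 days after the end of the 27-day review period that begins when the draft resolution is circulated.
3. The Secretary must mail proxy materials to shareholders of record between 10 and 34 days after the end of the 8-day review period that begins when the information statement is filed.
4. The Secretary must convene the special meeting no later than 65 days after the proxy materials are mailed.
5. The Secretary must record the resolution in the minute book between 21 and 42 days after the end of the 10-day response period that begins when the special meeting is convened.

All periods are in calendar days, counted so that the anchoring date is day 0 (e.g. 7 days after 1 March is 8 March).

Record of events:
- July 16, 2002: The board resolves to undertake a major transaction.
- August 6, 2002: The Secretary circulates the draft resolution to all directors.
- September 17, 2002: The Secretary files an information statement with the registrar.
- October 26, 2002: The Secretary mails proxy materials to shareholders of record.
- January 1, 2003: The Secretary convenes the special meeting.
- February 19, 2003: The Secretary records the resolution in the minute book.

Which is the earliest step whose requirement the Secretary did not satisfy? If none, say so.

Step 4

Step 1 — 8 and 22 days from July 16, 2002 (when the board resolution is passed) are July 24, 2002 and August 7, 2002 respectively; done August 6, 2002, which is between those dates.
Step 2 — counting 61 days from September 2, 2002 (end of the 27-day review period, which began when the draft resolution is circulated on August 6, 2002) gives a deadline of November 2, 2002; completed September 17, 2002, before the deadline.
Step 3 — 10 and 34 days from September 25, 2002 (end of the 8-day review period, which began when the information statement is filed on September 17, 2002) are October 5, 2002 and October 29, 2002 respectively; done October 26, 2002, which is between those dates.
Step 4 — counting 65 days from October 26, 2002 (when the proxy materials are mailed) gives a deadline of December 30, 2002; not done until January 1, 2003, 2 days after the deadline.
No need to go further; step 4 was not satisfied.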